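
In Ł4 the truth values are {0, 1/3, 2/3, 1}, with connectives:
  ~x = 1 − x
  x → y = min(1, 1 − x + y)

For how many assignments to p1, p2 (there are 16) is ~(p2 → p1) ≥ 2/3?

p1 = 0, p2 = 0 ↦ 0  <
p1 = 0, p2 = 1/3 ↦ 1/3  <
p1 = 0, p2 = 2/3 ↦ 2/3  ≥
p1 = 0, p2 = 1 ↦ 1  ≥
p1 = 1/3, p2 = 0 ↦ 0  <
p1 = 1/3, p2 = 1/3 ↦ 0  <
p1 = 1/3, p2 = 2/3 ↦ 1/3  <
p1 = 1/3, p2 = 1 ↦ 2/3  ≥
p1 = 2/3, p2 = 0 ↦ 0  <
p1 = 2/3, p2 = 1/3 ↦ 0  <
p1 = 2/3, p2 = 2/3 ↦ 0  <
p1 = 2/3, p2 = 1 ↦ 1/3  <
p1 = 1, p2 = 0 ↦ 0  <
p1 = 1, p2 = 1/3 ↦ 0  <
p1 = 1, p2 = 2/3 ↦ 0  <
p1 = 1, p2 = 1 ↦ 0  <
So 3 of the 16 assignments meet the threshold.

3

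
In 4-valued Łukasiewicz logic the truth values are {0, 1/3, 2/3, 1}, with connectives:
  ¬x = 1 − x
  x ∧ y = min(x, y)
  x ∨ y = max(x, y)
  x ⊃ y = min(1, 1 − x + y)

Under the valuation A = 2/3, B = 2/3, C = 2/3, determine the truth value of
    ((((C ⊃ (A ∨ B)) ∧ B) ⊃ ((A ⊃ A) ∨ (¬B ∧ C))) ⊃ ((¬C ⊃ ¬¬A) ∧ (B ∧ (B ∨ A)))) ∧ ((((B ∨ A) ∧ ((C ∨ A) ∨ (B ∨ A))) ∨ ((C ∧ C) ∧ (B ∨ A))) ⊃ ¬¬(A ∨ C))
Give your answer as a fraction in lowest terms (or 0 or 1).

A ∨ B = 2/3 ∨ 2/3 = 2/3
C ⊃ (A ∨ B) = 2/3 ⊃ 2/3 = 1
(C ⊃ (A ∨ B)) ∧ B = 1 ∧ 2/3 = 2/3
A ⊃ A = 2/3 ⊃ 2/3 = 1
¬B = ¬2/3 = 1/3
¬B ∧ C = 1/3 ∧ 2/3 = 1/3
(A ⊃ A) ∨ (¬B ∧ C) = 1 ∨ 1/3 = 1
((C ⊃ (A ∨ B)) ∧ B) ⊃ ((A ⊃ A) ∨ (¬B ∧ C)) = 2/3 ⊃ 1 = 1
¬C = ¬2/3 = 1/3
¬A = ¬2/3 = 1/3
¬¬A = ¬1/3 = 2/3
¬C ⊃ ¬¬A = 1/3 ⊃ 2/3 = 1
B ∨ A = 2/3 ∨ 2/3 = 2/3
B ∧ (B ∨ A) = 2/3 ∧ 2/3 = 2/3
(¬C ⊃ ¬¬A) ∧ (B ∧ (B ∨ A)) = 1 ∧ 2/3 = 2/3
(((C ⊃ (A ∨ B)) ∧ B) ⊃ ((A ⊃ A) ∨ (¬B ∧ C))) ⊃ ((¬C ⊃ ¬¬A) ∧ (B ∧ (B ∨ A))) = 1 ⊃ 2/3 = 2/3
B ∨ A = 2/3 ∨ 2/3 = 2/3
C ∨ A = 2/3 ∨ 2/3 = 2/3
B ∨ A = 2/3 ∨ 2/3 = 2/3
(C ∨ A) ∨ (B ∨ A) = 2/3 ∨ 2/3 = 2/3
(B ∨ A) ∧ ((C ∨ A) ∨ (B ∨ A)) = 2/3 ∧ 2/3 = 2/3
C ∧ C = 2/3 ∧ 2/3 = 2/3
B ∨ A = 2/3 ∨ 2/3 = 2/3
(C ∧ C) ∧ (B ∨ A) = 2/3 ∧ 2/3 = 2/3
((B ∨ A) ∧ ((C ∨ A) ∨ (B ∨ A))) ∨ ((C ∧ C) ∧ (B ∨ A)) = 2/3 ∨ 2/3 = 2/3
A ∨ C = 2/3 ∨ 2/3 = 2/3
¬(A ∨ C) = ¬2/3 = 1/3
¬¬(A ∨ C) = ¬1/3 = 2/3
(((B ∨ A) ∧ ((C ∨ A) ∨ (B ∨ A))) ∨ ((C ∧ C) ∧ (B ∨ A))) ⊃ ¬¬(A ∨ C) = 2/3 ⊃ 2/3 = 1
((((C ⊃ (A ∨ B)) ∧ B) ⊃ ((A ⊃ A) ∨ (¬B ∧ C))) ⊃ ((¬C ⊃ ¬¬A) ∧ (B ∧ (B ∨ A)))) ∧ ((((B ∨ A) ∧ ((C ∨ A) ∨ (B ∨ A))) ∨ ((C ∧ C) ∧ (B ∨ A))) ⊃ ¬¬(A ∨ C)) = 2/3 ∧ 1 = 2/3

2/3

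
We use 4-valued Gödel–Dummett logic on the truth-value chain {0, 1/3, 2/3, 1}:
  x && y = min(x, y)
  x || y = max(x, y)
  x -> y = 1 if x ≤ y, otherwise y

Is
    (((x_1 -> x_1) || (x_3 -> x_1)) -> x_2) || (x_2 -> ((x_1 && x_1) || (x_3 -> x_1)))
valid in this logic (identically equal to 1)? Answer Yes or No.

No

Counterexample: take x_1 = 0, x_2 = 1/3, x_3 = 1/3.
x_1 -> x_1 = 0 -> 0 = 1
x_3 -> x_1 = 1/3 -> 0 = 0
(x_1 -> x_1) || (x_3 -> x_1) = 1 || 0 = 1
((x_1 -> x_1) || (x_3 -> x_1)) -> x_2 = 1 -> 1/3 = 1/3
x_1 && x_1 = 0 && 0 = 0
x_3 -> x_1 = 1/3 -> 0 = 0
(x_1 && x_1) || (x_3 -> x_1) = 0 || 0 = 0
x_2 -> ((x_1 && x_1) || (x_3 -> x_1)) = 1/3 -> 0 = 0
(((x_1 -> x_1) || (x_3 -> x_1)) -> x_2) || (x_2 -> ((x_1 && x_1) || (x_3 -> x_1))) = 1/3 || 0 = 1/3
This gives 1/3 ≠ 1.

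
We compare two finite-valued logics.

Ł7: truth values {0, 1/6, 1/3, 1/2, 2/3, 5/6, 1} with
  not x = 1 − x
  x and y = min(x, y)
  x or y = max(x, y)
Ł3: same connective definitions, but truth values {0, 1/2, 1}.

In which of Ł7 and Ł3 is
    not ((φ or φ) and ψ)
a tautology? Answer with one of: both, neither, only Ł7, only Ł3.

In Ł7: at φ = 1/6, ψ = 1/6 the value is 5/6 — not a tautology.
In Ł3: at φ = 1/2, ψ = 1/2 the value is 1/2 — not a tautology.

neither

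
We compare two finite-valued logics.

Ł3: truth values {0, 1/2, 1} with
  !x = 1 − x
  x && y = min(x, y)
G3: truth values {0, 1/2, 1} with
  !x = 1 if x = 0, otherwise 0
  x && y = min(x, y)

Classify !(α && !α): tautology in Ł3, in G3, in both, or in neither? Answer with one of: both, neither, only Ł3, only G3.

In Ł3: at α = 1/2 the value is 1/2 — not a tautology.
In G3: every assignment gives 1 — tautology.

only G3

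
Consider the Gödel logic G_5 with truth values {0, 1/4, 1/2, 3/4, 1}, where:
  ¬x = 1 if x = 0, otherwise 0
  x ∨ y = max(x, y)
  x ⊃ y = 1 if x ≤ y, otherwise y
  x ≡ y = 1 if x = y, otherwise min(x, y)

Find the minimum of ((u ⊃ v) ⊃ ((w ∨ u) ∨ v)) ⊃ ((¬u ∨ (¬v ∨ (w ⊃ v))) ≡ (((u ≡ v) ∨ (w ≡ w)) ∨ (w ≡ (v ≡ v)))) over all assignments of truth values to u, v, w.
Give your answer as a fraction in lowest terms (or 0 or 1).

Take u = 1/4, v = 1/4, w = 1/2:
u ⊃ v = 1/4 ⊃ 1/4 = 1
w ∨ u = 1/2 ∨ 1/4 = 1/2
(w ∨ u) ∨ v = 1/2 ∨ 1/4 = 1/2
(u ⊃ v) ⊃ ((w ∨ u) ∨ v) = 1 ⊃ 1/2 = 1/2
¬u = ¬1/4 = 0
¬v = ¬1/4 = 0
w ⊃ v = 1/2 ⊃ 1/4 = 1/4
¬v ∨ (w ⊃ v) = 0 ∨ 1/4 = 1/4
¬u ∨ (¬v ∨ (w ⊃ v)) = 0 ∨ 1/4 = 1/4
u ≡ v = 1/4 ≡ 1/4 = 1
w ≡ w = 1/2 ≡ 1/2 = 1
(u ≡ v) ∨ (w ≡ w) = 1 ∨ 1 = 1
v ≡ v = 1/4 ≡ 1/4 = 1
w ≡ (v ≡ v) = 1/2 ≡ 1 = 1/2
((u ≡ v) ∨ (w ≡ w)) ∨ (w ≡ (v ≡ v)) = 1 ∨ 1/2 = 1
(¬u ∨ (¬v ∨ (w ⊃ v))) ≡ (((u ≡ v) ∨ (w ≡ w)) ∨ (w ≡ (v ≡ v))) = 1/4 ≡ 1 = 1/4
((u ⊃ v) ⊃ ((w ∨ u) ∨ v)) ⊃ ((¬u ∨ (¬v ∨ (w ⊃ v))) ≡ (((u ≡ v) ∨ (w ≡ w)) ∨ (w ≡ (v ≡ v)))) = 1/2 ⊃ 1/4 = 1/4
No assignment yields a value below 1/4, so this is the minimum.

1/4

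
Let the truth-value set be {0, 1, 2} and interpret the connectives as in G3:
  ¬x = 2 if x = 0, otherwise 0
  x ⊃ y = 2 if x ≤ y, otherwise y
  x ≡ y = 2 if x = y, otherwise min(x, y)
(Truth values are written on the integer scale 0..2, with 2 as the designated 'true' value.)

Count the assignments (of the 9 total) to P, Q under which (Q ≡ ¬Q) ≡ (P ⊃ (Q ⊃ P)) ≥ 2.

0

P = 0, Q = 0 ↦ 0  <
P = 0, Q = 1 ↦ 0  <
P = 0, Q = 2 ↦ 0  <
P = 1, Q = 0 ↦ 0  <
P = 1, Q = 1 ↦ 0  <
P = 1, Q = 2 ↦ 0  <
P = 2, Q = 0 ↦ 0  <
P = 2, Q = 1 ↦ 0  <
P = 2, Q = 2 ↦ 0  <
So 0 of the 9 assignments meet the threshold.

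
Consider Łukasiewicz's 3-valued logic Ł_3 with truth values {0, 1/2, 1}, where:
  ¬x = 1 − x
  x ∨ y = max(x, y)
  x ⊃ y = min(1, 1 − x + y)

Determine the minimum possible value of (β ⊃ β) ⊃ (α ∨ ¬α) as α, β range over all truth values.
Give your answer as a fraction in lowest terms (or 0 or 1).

Take α = 1/2, β = 0:
β ⊃ β = 0 ⊃ 0 = 1
¬α = ¬1/2 = 1/2
α ∨ ¬α = 1/2 ∨ 1/2 = 1/2
(β ⊃ β) ⊃ (α ∨ ¬α) = 1 ⊃ 1/2 = 1/2
No assignment yields a value below 1/2, so this is the minimum.

1/2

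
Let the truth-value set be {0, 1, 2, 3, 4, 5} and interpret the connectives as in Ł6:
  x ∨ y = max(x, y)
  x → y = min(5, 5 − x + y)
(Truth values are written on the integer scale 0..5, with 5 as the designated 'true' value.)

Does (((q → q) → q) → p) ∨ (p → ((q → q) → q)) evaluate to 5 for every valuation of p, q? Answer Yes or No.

Yes

At p = 3, q = 0, for instance:
q → q = 0 → 0 = 5
(q → q) → q = 5 → 0 = 0
((q → q) → q) → p = 0 → 3 = 5
p → ((q → q) → q) = 3 → 0 = 2
(((q → q) → q) → p) ∨ (p → ((q → q) → q)) = 5 ∨ 2 = 5
and checking the remaining 35 assignments likewise gives ≥ 5 in every case.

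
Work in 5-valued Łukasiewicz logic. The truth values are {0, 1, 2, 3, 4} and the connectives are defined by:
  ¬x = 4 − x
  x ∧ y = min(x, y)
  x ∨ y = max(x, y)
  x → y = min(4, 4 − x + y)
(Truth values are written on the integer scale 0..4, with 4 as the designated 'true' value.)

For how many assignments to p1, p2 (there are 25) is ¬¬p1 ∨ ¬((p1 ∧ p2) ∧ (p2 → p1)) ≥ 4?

13

value 4: 13 assignments (counts)
value 3: 9 assignments
value 2: 3 assignments
So 13 of the 25 assignments meet the threshold.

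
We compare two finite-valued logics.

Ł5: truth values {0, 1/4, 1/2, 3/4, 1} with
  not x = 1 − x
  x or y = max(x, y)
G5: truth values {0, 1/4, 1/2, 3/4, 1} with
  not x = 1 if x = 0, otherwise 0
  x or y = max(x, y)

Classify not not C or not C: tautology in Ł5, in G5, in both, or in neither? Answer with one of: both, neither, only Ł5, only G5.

only G5

In Ł5: at C = 1/4 the value is 3/4 — not a tautology.
In G5: every assignment gives 1 — tautology.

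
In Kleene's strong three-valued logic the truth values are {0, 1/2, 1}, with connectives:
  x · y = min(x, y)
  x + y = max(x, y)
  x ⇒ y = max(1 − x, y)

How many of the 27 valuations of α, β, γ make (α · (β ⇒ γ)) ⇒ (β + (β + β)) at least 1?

value 1: 15 assignments (counts)
value 1/2: 9 assignments
value 0: 3 assignments
So 15 of the 27 assignments meet the threshold.

15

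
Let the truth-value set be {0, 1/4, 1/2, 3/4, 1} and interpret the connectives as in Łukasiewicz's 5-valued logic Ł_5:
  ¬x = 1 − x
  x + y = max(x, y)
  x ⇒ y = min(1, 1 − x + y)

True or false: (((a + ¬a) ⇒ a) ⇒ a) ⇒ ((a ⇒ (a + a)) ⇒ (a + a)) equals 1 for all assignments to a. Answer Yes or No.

No

Counterexample: take a = 0.
¬a = ¬0 = 1
a + ¬a = 0 + 1 = 1
(a + ¬a) ⇒ a = 1 ⇒ 0 = 0
((a + ¬a) ⇒ a) ⇒ a = 0 ⇒ 0 = 1
a + a = 0 + 0 = 0
a ⇒ (a + a) = 0 ⇒ 0 = 1
a + a = 0 + 0 = 0
(a ⇒ (a + a)) ⇒ (a + a) = 1 ⇒ 0 = 0
(((a + ¬a) ⇒ a) ⇒ a) ⇒ ((a ⇒ (a + a)) ⇒ (a + a)) = 1 ⇒ 0 = 0
This gives 0 ≠ 1.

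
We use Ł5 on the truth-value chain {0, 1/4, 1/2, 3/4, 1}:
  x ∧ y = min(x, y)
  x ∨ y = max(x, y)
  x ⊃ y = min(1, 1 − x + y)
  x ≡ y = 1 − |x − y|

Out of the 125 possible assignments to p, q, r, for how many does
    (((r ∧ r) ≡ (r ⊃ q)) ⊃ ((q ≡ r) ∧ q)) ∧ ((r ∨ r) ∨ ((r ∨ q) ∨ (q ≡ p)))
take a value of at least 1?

55

value 1: 55 assignments (counts)
value 3/4: 27 assignments
value 1/2: 32 assignments
value 1/4: 5 assignments
value 0: 6 assignments
So 55 of the 125 assignments meet the threshold.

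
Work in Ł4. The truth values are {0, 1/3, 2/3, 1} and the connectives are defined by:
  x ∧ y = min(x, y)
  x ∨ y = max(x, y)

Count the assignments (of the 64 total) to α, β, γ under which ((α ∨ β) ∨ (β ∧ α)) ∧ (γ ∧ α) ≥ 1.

value 1: 4 assignments (counts)
value 2/3: 12 assignments
value 1/3: 20 assignments
value 0: 28 assignments
So 4 of the 64 assignments meet the threshold.

4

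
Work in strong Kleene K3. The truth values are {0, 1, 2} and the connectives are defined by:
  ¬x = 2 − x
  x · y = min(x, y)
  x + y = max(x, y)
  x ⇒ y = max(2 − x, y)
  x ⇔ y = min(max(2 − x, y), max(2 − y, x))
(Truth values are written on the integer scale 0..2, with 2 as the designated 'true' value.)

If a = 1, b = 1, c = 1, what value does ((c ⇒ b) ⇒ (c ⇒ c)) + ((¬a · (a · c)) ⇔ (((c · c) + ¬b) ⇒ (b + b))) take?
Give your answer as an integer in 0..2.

c ⇒ b = 1 ⇒ 1 = 1
c ⇒ c = 1 ⇒ 1 = 1
(c ⇒ b) ⇒ (c ⇒ c) = 1 ⇒ 1 = 1
¬a = ¬1 = 1
a · c = 1 · 1 = 1
¬a · (a · c) = 1 · 1 = 1
c · c = 1 · 1 = 1
¬b = ¬1 = 1
(c · c) + ¬b = 1 + 1 = 1
b + b = 1 + 1 = 1
((c · c) + ¬b) ⇒ (b + b) = 1 ⇒ 1 = 1
(¬a · (a · c)) ⇔ (((c · c) + ¬b) ⇒ (b + b)) = 1 ⇔ 1 = 1
((c ⇒ b) ⇒ (c ⇒ c)) + ((¬a · (a · c)) ⇔ (((c · c) + ¬b) ⇒ (b + b))) = 1 + 1 = 1

1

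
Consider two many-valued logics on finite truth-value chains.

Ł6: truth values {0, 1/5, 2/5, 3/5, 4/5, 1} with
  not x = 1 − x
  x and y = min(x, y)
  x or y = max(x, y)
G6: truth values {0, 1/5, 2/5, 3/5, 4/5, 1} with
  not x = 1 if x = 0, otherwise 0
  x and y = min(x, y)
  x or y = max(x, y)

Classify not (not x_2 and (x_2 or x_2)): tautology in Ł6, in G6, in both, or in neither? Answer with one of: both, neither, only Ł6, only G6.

In Ł6: at x_2 = 1/5 the value is 4/5 — not a tautology.
In G6: every assignment gives 1 — tautology.

only G6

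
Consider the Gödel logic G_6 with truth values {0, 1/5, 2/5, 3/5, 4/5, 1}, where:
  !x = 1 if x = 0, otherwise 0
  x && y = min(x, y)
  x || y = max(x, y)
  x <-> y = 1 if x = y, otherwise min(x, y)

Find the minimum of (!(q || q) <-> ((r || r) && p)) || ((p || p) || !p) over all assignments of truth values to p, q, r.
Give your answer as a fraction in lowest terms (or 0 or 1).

1/5

Take p = 1/5, q = 0, r = 0:
q || q = 0 || 0 = 0
!(q || q) = !0 = 1
r || r = 0 || 0 = 0
(r || r) && p = 0 && 1/5 = 0
!(q || q) <-> ((r || r) && p) = 1 <-> 0 = 0
p || p = 1/5 || 1/5 = 1/5
!p = !1/5 = 0
(p || p) || !p = 1/5 || 0 = 1/5
(!(q || q) <-> ((r || r) && p)) || ((p || p) || !p) = 0 || 1/5 = 1/5
No assignment yields a value below 1/5, so this is the minimum.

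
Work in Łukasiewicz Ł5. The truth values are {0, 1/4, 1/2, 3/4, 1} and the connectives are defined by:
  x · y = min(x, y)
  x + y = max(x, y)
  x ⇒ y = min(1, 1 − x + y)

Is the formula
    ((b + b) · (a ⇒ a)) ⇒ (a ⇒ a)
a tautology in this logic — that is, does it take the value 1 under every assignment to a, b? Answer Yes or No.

Yes

At a = 1/4, b = 3/4, for instance:
b + b = 3/4 + 3/4 = 3/4
a ⇒ a = 1/4 ⇒ 1/4 = 1
(b + b) · (a ⇒ a) = 3/4 · 1 = 3/4
((b + b) · (a ⇒ a)) ⇒ (a ⇒ a) = 3/4 ⇒ 1 = 1
and checking the remaining 24 assignments likewise gives ≥ 1 in every case.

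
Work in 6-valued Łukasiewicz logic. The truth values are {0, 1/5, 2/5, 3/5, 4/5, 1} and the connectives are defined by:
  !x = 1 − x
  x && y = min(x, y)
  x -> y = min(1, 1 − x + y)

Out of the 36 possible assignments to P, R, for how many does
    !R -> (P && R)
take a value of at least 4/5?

21

value 1: 15 assignments (counts)
value 4/5: 6 assignments (counts)
value 3/5: 2 assignments
value 2/5: 6 assignments
value 1/5: 1 assignment
value 0: 6 assignments
So 21 of the 36 assignments meet the threshold.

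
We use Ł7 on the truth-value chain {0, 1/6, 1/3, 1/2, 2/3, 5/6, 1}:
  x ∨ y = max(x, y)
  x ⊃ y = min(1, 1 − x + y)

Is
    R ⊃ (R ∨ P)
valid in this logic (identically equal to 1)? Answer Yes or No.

Yes

At P = 2/3, R = 1/3, for instance:
R ∨ P = 1/3 ∨ 2/3 = 2/3
R ⊃ (R ∨ P) = 1/3 ⊃ 2/3 = 1
and checking the remaining 48 assignments likewise gives ≥ 1 in every case.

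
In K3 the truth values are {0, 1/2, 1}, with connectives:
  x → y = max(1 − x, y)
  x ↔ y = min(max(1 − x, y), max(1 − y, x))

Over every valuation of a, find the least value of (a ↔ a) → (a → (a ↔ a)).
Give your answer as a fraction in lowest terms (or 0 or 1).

1/2

Take a = 1/2:
a ↔ a = 1/2 ↔ 1/2 = 1/2
a ↔ a = 1/2 ↔ 1/2 = 1/2
a → (a ↔ a) = 1/2 → 1/2 = 1/2
(a ↔ a) → (a → (a ↔ a)) = 1/2 → 1/2 = 1/2
No assignment yields a value below 1/2, so this is the minimum.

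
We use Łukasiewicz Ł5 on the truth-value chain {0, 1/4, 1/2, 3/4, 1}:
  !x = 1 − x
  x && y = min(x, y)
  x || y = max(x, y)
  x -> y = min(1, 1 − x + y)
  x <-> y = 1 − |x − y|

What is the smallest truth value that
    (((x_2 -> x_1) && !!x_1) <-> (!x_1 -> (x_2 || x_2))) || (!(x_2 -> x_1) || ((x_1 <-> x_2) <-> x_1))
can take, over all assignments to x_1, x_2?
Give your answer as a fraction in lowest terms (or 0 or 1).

1/2

Take x_1 = 0, x_2 = 1/2:
x_2 -> x_1 = 1/2 -> 0 = 1/2
!x_1 = !0 = 1
!!x_1 = !1 = 0
(x_2 -> x_1) && !!x_1 = 1/2 && 0 = 0
!x_1 = !0 = 1
x_2 || x_2 = 1/2 || 1/2 = 1/2
!x_1 -> (x_2 || x_2) = 1 -> 1/2 = 1/2
((x_2 -> x_1) && !!x_1) <-> (!x_1 -> (x_2 || x_2)) = 0 <-> 1/2 = 1/2
x_2 -> x_1 = 1/2 -> 0 = 1/2
!(x_2 -> x_1) = !1/2 = 1/2
x_1 <-> x_2 = 0 <-> 1/2 = 1/2
(x_1 <-> x_2) <-> x_1 = 1/2 <-> 0 = 1/2
!(x_2 -> x_1) || ((x_1 <-> x_2) <-> x_1) = 1/2 || 1/2 = 1/2
(((x_2 -> x_1) && !!x_1) <-> (!x_1 -> (x_2 || x_2))) || (!(x_2 -> x_1) || ((x_1 <-> x_2) <-> x_1)) = 1/2 || 1/2 = 1/2
No assignment yields a value below 1/2, so this is the minimum.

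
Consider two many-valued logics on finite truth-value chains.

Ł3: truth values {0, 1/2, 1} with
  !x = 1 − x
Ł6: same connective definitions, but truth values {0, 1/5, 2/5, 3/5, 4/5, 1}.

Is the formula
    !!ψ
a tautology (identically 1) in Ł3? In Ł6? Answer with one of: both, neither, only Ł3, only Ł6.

neither

In Ł3: at ψ = 0 the value is 0 — not a tautology.
In Ł6: at ψ = 0 the value is 0 — not a tautology.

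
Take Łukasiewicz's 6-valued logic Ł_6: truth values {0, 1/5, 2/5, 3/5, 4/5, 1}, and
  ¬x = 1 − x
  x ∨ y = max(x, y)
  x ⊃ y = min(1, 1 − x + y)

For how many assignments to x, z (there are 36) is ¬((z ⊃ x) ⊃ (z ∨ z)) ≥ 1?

value 1: 6 assignments (counts)
value 4/5: 5 assignments
value 3/5: 5 assignments
value 2/5: 4 assignments
value 1/5: 4 assignments
value 0: 12 assignments
So 6 of the 36 assignments meet the threshold.

6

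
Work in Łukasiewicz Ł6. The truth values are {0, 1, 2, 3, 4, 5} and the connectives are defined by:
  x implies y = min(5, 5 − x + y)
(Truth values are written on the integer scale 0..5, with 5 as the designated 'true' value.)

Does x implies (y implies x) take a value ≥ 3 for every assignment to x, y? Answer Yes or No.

At x = 4, y = 0, for instance:
y implies x = 0 implies 4 = 5
x implies (y implies x) = 4 implies 5 = 5
and checking the remaining 35 assignments likewise gives ≥ 3 in every case.

Yes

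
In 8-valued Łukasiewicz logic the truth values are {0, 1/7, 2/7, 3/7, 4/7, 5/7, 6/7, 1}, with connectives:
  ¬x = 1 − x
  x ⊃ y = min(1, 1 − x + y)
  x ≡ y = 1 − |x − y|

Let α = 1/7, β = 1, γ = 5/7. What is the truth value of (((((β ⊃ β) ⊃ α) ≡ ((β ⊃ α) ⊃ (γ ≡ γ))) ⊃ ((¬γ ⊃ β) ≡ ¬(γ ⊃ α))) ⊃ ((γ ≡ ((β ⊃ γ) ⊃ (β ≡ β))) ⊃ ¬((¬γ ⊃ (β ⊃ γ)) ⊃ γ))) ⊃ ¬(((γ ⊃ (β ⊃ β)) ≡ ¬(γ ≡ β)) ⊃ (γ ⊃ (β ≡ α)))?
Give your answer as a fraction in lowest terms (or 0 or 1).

3/7

β ⊃ β = 1 ⊃ 1 = 1
(β ⊃ β) ⊃ α = 1 ⊃ 1/7 = 1/7
β ⊃ α = 1 ⊃ 1/7 = 1/7
γ ≡ γ = 5/7 ≡ 5/7 = 1
(β ⊃ α) ⊃ (γ ≡ γ) = 1/7 ⊃ 1 = 1
((β ⊃ β) ⊃ α) ≡ ((β ⊃ α) ⊃ (γ ≡ γ)) = 1/7 ≡ 1 = 1/7
¬γ = ¬5/7 = 2/7
¬γ ⊃ β = 2/7 ⊃ 1 = 1
γ ⊃ α = 5/7 ⊃ 1/7 = 3/7
¬(γ ⊃ α) = ¬3/7 = 4/7
(¬γ ⊃ β) ≡ ¬(γ ⊃ α) = 1 ≡ 4/7 = 4/7
(((β ⊃ β) ⊃ α) ≡ ((β ⊃ α) ⊃ (γ ≡ γ))) ⊃ ((¬γ ⊃ β) ≡ ¬(γ ⊃ α)) = 1/7 ⊃ 4/7 = 1
β ⊃ γ = 1 ⊃ 5/7 = 5/7
β ≡ β = 1 ≡ 1 = 1
(β ⊃ γ) ⊃ (β ≡ β) = 5/7 ⊃ 1 = 1
γ ≡ ((β ⊃ γ) ⊃ (β ≡ β)) = 5/7 ≡ 1 = 5/7
¬γ = ¬5/7 = 2/7
β ⊃ γ = 1 ⊃ 5/7 = 5/7
¬γ ⊃ (β ⊃ γ) = 2/7 ⊃ 5/7 = 1
(¬γ ⊃ (β ⊃ γ)) ⊃ γ = 1 ⊃ 5/7 = 5/7
¬((¬γ ⊃ (β ⊃ γ)) ⊃ γ) = ¬5/7 = 2/7
(γ ≡ ((β ⊃ γ) ⊃ (β ≡ β))) ⊃ ¬((¬γ ⊃ (β ⊃ γ)) ⊃ γ) = 5/7 ⊃ 2/7 = 4/7
((((β ⊃ β) ⊃ α) ≡ ((β ⊃ α) ⊃ (γ ≡ γ))) ⊃ ((¬γ ⊃ β) ≡ ¬(γ ⊃ α))) ⊃ ((γ ≡ ((β ⊃ γ) ⊃ (β ≡ β))) ⊃ ¬((¬γ ⊃ (β ⊃ γ)) ⊃ γ)) = 1 ⊃ 4/7 = 4/7
β ⊃ β = 1 ⊃ 1 = 1
γ ⊃ (β ⊃ β) = 5/7 ⊃ 1 = 1
γ ≡ β = 5/7 ≡ 1 = 5/7
¬(γ ≡ β) = ¬5/7 = 2/7
(γ ⊃ (β ⊃ β)) ≡ ¬(γ ≡ β) = 1 ≡ 2/7 = 2/7
β ≡ α = 1 ≡ 1/7 = 1/7
γ ⊃ (β ≡ α) = 5/7 ⊃ 1/7 = 3/7
((γ ⊃ (β ⊃ β)) ≡ ¬(γ ≡ β)) ⊃ (γ ⊃ (β ≡ α)) = 2/7 ⊃ 3/7 = 1
¬(((γ ⊃ (β ⊃ β)) ≡ ¬(γ ≡ β)) ⊃ (γ ⊃ (β ≡ α))) = ¬1 = 0
(((((β ⊃ β) ⊃ α) ≡ ((β ⊃ α) ⊃ (γ ≡ γ))) ⊃ ((¬γ ⊃ β) ≡ ¬(γ ⊃ α))) ⊃ ((γ ≡ ((β ⊃ γ) ⊃ (β ≡ β))) ⊃ ¬((¬γ ⊃ (β ⊃ γ)) ⊃ γ))) ⊃ ¬(((γ ⊃ (β ⊃ β)) ≡ ¬(γ ≡ β)) ⊃ (γ ⊃ (β ≡ α))) = 4/7 ⊃ 0 = 3/7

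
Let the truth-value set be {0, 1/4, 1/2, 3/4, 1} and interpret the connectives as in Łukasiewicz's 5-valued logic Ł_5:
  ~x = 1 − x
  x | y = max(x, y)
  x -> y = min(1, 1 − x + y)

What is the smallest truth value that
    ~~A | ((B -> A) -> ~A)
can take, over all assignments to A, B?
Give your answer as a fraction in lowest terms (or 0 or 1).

Take A = 1/2, B = 0:
~A = ~1/2 = 1/2
~~A = ~1/2 = 1/2
B -> A = 0 -> 1/2 = 1
~A = ~1/2 = 1/2
(B -> A) -> ~A = 1 -> 1/2 = 1/2
~~A | ((B -> A) -> ~A) = 1/2 | 1/2 = 1/2
No assignment yields a value below 1/2, so this is the minimum.

1/2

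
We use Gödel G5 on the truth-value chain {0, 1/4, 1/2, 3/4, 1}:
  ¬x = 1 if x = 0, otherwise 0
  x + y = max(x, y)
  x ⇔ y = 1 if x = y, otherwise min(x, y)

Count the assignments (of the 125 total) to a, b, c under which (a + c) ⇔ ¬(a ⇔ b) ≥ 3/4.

23

value 1: 13 assignments (counts)
value 3/4: 10 assignments (counts)
value 1/2: 8 assignments
value 1/4: 6 assignments
value 0: 88 assignments
So 23 of the 125 assignments meet the threshold.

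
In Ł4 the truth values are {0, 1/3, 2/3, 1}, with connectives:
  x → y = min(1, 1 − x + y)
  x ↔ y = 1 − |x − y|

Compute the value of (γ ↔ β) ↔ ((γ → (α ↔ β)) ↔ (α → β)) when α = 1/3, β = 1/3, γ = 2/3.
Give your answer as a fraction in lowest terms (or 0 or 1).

2/3

γ ↔ β = 2/3 ↔ 1/3 = 2/3
α ↔ β = 1/3 ↔ 1/3 = 1
γ → (α ↔ β) = 2/3 → 1 = 1
α → β = 1/3 → 1/3 = 1
(γ → (α ↔ β)) ↔ (α → β) = 1 ↔ 1 = 1
(γ ↔ β) ↔ ((γ → (α ↔ β)) ↔ (α → β)) = 2/3 ↔ 1 = 2/3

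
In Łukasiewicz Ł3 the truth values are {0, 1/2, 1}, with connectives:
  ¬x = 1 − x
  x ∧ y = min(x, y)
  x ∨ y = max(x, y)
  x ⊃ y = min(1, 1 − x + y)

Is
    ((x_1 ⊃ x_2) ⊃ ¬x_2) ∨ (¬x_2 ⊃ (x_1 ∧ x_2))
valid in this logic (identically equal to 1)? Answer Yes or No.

No

Counterexample: take x_1 = 0, x_2 = 1/2.
x_1 ⊃ x_2 = 0 ⊃ 1/2 = 1
¬x_2 = ¬1/2 = 1/2
(x_1 ⊃ x_2) ⊃ ¬x_2 = 1 ⊃ 1/2 = 1/2
¬x_2 = ¬1/2 = 1/2
x_1 ∧ x_2 = 0 ∧ 1/2 = 0
¬x_2 ⊃ (x_1 ∧ x_2) = 1/2 ⊃ 0 = 1/2
((x_1 ⊃ x_2) ⊃ ¬x_2) ∨ (¬x_2 ⊃ (x_1 ∧ x_2)) = 1/2 ∨ 1/2 = 1/2
This gives 1/2 ≠ 1.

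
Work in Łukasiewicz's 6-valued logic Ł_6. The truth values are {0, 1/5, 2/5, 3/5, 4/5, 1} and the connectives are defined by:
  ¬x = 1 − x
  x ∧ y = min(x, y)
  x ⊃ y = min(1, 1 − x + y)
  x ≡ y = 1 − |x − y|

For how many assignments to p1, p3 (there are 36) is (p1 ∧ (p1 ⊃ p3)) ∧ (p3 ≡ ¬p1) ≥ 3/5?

value 3/5: 6 assignments (counts)
value 2/5: 12 assignments
value 1/5: 10 assignments
value 0: 8 assignments
So 6 of the 36 assignments meet the threshold.

6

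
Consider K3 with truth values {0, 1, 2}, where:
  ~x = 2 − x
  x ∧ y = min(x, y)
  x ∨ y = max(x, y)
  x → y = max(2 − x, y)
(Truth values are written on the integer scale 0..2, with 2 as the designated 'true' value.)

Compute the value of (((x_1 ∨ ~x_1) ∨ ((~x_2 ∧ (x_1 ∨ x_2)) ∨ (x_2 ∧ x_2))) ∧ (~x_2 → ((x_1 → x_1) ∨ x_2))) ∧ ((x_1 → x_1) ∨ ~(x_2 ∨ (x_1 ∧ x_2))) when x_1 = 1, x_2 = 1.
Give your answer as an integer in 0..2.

~x_1 = ~1 = 1
x_1 ∨ ~x_1 = 1 ∨ 1 = 1
~x_2 = ~1 = 1
x_1 ∨ x_2 = 1 ∨ 1 = 1
~x_2 ∧ (x_1 ∨ x_2) = 1 ∧ 1 = 1
x_2 ∧ x_2 = 1 ∧ 1 = 1
(~x_2 ∧ (x_1 ∨ x_2)) ∨ (x_2 ∧ x_2) = 1 ∨ 1 = 1
(x_1 ∨ ~x_1) ∨ ((~x_2 ∧ (x_1 ∨ x_2)) ∨ (x_2 ∧ x_2)) = 1 ∨ 1 = 1
~x_2 = ~1 = 1
x_1 → x_1 = 1 → 1 = 1
(x_1 → x_1) ∨ x_2 = 1 ∨ 1 = 1
~x_2 → ((x_1 → x_1) ∨ x_2) = 1 → 1 = 1
((x_1 ∨ ~x_1) ∨ ((~x_2 ∧ (x_1 ∨ x_2)) ∨ (x_2 ∧ x_2))) ∧ (~x_2 → ((x_1 → x_1) ∨ x_2)) = 1 ∧ 1 = 1
x_1 → x_1 = 1 → 1 = 1
x_1 ∧ x_2 = 1 ∧ 1 = 1
x_2 ∨ (x_1 ∧ x_2) = 1 ∨ 1 = 1
~(x_2 ∨ (x_1 ∧ x_2)) = ~1 = 1
(x_1 → x_1) ∨ ~(x_2 ∨ (x_1 ∧ x_2)) = 1 ∨ 1 = 1
(((x_1 ∨ ~x_1) ∨ ((~x_2 ∧ (x_1 ∨ x_2)) ∨ (x_2 ∧ x_2))) ∧ (~x_2 → ((x_1 → x_1) ∨ x_2))) ∧ ((x_1 → x_1) ∨ ~(x_2 ∨ (x_1 ∧ x_2))) = 1 ∧ 1 = 1

1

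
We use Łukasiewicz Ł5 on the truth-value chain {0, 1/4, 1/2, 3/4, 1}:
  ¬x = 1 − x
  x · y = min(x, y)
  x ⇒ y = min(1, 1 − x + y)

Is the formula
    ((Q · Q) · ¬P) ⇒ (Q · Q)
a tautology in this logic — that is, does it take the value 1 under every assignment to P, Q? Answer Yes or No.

At P = 1/4, Q = 0, for instance:
Q · Q = 0 · 0 = 0
¬P = ¬1/4 = 3/4
(Q · Q) · ¬P = 0 · 3/4 = 0
((Q · Q) · ¬P) ⇒ (Q · Q) = 0 ⇒ 0 = 1
and checking the remaining 24 assignments likewise gives ≥ 1 in every case.

Yes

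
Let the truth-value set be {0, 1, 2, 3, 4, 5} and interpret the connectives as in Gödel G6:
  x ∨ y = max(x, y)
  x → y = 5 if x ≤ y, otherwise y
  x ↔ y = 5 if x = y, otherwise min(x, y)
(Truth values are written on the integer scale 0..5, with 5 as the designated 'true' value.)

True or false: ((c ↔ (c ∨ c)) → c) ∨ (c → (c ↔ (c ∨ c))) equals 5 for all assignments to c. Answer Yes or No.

Yes

c = 0 ↦ 5
c = 1 ↦ 5
c = 2 ↦ 5
c = 3 ↦ 5
c = 4 ↦ 5
c = 5 ↦ 5
Every assignment gives a value ≥ 5.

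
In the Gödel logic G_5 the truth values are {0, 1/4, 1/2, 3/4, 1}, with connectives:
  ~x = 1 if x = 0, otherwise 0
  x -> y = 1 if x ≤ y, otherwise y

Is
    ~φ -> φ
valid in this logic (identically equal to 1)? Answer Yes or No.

Counterexample: take φ = 0.
~φ = ~0 = 1
~φ -> φ = 1 -> 0 = 0
This gives 0 ≠ 1.

No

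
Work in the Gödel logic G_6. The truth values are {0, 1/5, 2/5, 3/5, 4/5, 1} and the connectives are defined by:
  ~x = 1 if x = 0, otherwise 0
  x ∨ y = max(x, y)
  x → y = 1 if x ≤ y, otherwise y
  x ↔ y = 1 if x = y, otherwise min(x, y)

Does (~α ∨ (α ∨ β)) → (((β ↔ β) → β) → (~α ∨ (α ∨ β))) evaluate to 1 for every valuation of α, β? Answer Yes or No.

Yes

At α = 2/5, β = 1, for instance:
~α = ~2/5 = 0
α ∨ β = 2/5 ∨ 1 = 1
~α ∨ (α ∨ β) = 0 ∨ 1 = 1
β ↔ β = 1 ↔ 1 = 1
(β ↔ β) → β = 1 → 1 = 1
((β ↔ β) → β) → (~α ∨ (α ∨ β)) = 1 → 1 = 1
(~α ∨ (α ∨ β)) → (((β ↔ β) → β) → (~α ∨ (α ∨ β))) = 1 → 1 = 1
and checking the remaining 35 assignments likewise gives ≥ 1 in every case.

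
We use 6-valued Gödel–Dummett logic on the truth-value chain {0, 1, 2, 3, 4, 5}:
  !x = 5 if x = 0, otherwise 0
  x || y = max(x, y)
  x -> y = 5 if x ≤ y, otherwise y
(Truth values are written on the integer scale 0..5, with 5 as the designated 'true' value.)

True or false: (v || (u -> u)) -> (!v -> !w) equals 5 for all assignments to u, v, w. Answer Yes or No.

Counterexample: take u = 0, v = 0, w = 1.
u -> u = 0 -> 0 = 5
v || (u -> u) = 0 || 5 = 5
!v = !0 = 5
!w = !1 = 0
!v -> !w = 5 -> 0 = 0
(v || (u -> u)) -> (!v -> !w) = 5 -> 0 = 0
This gives 0 ≠ 5.

No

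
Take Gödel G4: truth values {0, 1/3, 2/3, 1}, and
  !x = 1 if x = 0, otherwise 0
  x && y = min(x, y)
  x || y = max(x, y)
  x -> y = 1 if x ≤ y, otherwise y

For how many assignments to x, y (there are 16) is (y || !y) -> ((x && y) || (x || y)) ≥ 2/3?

14

x = 0, y = 0 ↦ 0  <
x = 0, y = 1/3 ↦ 1  ≥
x = 0, y = 2/3 ↦ 1  ≥
x = 0, y = 1 ↦ 1  ≥
x = 1/3, y = 0 ↦ 1/3  <
x = 1/3, y = 1/3 ↦ 1  ≥
x = 1/3, y = 2/3 ↦ 1  ≥
x = 1/3, y = 1 ↦ 1  ≥
x = 2/3, y = 0 ↦ 2/3  ≥
x = 2/3, y = 1/3 ↦ 1  ≥
x = 2/3, y = 2/3 ↦ 1  ≥
x = 2/3, y = 1 ↦ 1  ≥
x = 1, y = 0 ↦ 1  ≥
x = 1, y = 1/3 ↦ 1  ≥
x = 1, y = 2/3 ↦ 1  ≥
x = 1, y = 1 ↦ 1  ≥
So 14 of the 16 assignments meet the threshold.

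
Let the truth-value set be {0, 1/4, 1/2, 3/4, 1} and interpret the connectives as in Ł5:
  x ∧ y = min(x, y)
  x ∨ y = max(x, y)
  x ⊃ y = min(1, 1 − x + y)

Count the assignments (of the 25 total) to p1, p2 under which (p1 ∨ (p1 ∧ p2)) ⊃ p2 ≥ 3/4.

19

value 1: 15 assignments (counts)
value 3/4: 4 assignments (counts)
value 1/2: 3 assignments
value 1/4: 2 assignments
value 0: 1 assignment
So 19 of the 25 assignments meet the threshold.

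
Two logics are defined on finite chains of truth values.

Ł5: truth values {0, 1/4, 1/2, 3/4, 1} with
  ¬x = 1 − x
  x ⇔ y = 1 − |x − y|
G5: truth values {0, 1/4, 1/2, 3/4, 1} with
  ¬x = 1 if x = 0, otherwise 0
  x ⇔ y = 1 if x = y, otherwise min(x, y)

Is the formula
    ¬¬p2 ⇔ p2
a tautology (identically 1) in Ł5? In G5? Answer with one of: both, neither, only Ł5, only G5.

only Ł5

In Ł5: every assignment gives 1 — tautology.
In G5: at p2 = 1/4 the value is 1/4 — not a tautology.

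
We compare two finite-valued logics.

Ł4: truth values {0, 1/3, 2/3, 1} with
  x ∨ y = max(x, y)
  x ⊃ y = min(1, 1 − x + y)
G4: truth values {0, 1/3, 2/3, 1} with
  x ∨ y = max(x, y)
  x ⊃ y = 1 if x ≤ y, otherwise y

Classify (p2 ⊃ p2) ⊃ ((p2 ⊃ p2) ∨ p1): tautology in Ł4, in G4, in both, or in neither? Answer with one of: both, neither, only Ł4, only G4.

In Ł4: every assignment gives 1 — tautology.
In G4: every assignment gives 1 — tautology.

both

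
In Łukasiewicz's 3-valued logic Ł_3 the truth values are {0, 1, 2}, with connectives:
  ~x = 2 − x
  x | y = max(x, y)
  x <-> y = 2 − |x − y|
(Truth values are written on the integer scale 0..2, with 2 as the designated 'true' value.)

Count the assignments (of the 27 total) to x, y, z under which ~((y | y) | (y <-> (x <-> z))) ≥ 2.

3

value 2: 3 assignments (counts)
value 1: 9 assignments
value 0: 15 assignments
So 3 of the 27 assignments meet the threshold.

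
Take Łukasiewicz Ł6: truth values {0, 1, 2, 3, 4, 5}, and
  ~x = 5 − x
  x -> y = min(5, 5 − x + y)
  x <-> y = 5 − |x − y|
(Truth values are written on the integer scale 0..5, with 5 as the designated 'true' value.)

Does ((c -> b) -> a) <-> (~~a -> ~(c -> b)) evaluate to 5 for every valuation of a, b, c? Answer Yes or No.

No

Counterexample: take a = 0, b = 0, c = 0.
c -> b = 0 -> 0 = 5
(c -> b) -> a = 5 -> 0 = 0
~a = ~0 = 5
~~a = ~5 = 0
c -> b = 0 -> 0 = 5
~(c -> b) = ~5 = 0
~~a -> ~(c -> b) = 0 -> 0 = 5
((c -> b) -> a) <-> (~~a -> ~(c -> b)) = 0 <-> 5 = 0
This gives 0 ≠ 5.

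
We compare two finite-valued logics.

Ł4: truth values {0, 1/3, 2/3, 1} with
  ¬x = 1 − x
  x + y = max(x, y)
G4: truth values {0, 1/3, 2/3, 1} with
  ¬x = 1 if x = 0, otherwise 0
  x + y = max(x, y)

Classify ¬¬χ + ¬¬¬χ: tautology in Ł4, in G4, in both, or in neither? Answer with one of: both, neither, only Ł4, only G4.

In Ł4: at χ = 1/3 the value is 2/3 — not a tautology.
In G4: every assignment gives 1 — tautology.

only G4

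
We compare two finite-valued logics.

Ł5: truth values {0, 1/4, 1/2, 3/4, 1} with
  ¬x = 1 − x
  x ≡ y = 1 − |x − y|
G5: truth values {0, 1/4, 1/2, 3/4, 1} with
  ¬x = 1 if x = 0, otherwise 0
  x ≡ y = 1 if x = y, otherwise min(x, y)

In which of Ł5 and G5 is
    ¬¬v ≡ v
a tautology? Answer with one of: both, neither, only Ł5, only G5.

In Ł5: every assignment gives 1 — tautology.
In G5: at v = 1/4 the value is 1/4 — not a tautology.

only Ł5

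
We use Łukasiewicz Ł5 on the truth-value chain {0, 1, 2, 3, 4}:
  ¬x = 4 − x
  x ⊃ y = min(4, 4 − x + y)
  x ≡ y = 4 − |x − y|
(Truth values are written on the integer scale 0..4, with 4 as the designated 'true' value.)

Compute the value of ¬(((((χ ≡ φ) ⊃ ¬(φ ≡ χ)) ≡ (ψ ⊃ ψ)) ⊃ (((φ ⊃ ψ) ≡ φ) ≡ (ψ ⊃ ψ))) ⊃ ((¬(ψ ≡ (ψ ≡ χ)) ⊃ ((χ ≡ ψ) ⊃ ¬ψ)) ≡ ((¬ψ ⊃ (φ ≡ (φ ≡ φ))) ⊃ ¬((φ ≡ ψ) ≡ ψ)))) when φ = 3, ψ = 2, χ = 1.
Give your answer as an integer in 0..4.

3

χ ≡ φ = 1 ≡ 3 = 2
φ ≡ χ = 3 ≡ 1 = 2
¬(φ ≡ χ) = ¬2 = 2
(χ ≡ φ) ⊃ ¬(φ ≡ χ) = 2 ⊃ 2 = 4
ψ ⊃ ψ = 2 ⊃ 2 = 4
((χ ≡ φ) ⊃ ¬(φ ≡ χ)) ≡ (ψ ⊃ ψ) = 4 ≡ 4 = 4
φ ⊃ ψ = 3 ⊃ 2 = 3
(φ ⊃ ψ) ≡ φ = 3 ≡ 3 = 4
ψ ⊃ ψ = 2 ⊃ 2 = 4
((φ ⊃ ψ) ≡ φ) ≡ (ψ ⊃ ψ) = 4 ≡ 4 = 4
(((χ ≡ φ) ⊃ ¬(φ ≡ χ)) ≡ (ψ ⊃ ψ)) ⊃ (((φ ⊃ ψ) ≡ φ) ≡ (ψ ⊃ ψ)) = 4 ⊃ 4 = 4
ψ ≡ χ = 2 ≡ 1 = 3
ψ ≡ (ψ ≡ χ) = 2 ≡ 3 = 3
¬(ψ ≡ (ψ ≡ χ)) = ¬3 = 1
χ ≡ ψ = 1 ≡ 2 = 3
¬ψ = ¬2 = 2
(χ ≡ ψ) ⊃ ¬ψ = 3 ⊃ 2 = 3
¬(ψ ≡ (ψ ≡ χ)) ⊃ ((χ ≡ ψ) ⊃ ¬ψ) = 1 ⊃ 3 = 4
¬ψ = ¬2 = 2
φ ≡ φ = 3 ≡ 3 = 4
φ ≡ (φ ≡ φ) = 3 ≡ 4 = 3
¬ψ ⊃ (φ ≡ (φ ≡ φ)) = 2 ⊃ 3 = 4
φ ≡ ψ = 3 ≡ 2 = 3
(φ ≡ ψ) ≡ ψ = 3 ≡ 2 = 3
¬((φ ≡ ψ) ≡ ψ) = ¬3 = 1
(¬ψ ⊃ (φ ≡ (φ ≡ φ))) ⊃ ¬((φ ≡ ψ) ≡ ψ) = 4 ⊃ 1 = 1
(¬(ψ ≡ (ψ ≡ χ)) ⊃ ((χ ≡ ψ) ⊃ ¬ψ)) ≡ ((¬ψ ⊃ (φ ≡ (φ ≡ φ))) ⊃ ¬((φ ≡ ψ) ≡ ψ)) = 4 ≡ 1 = 1
((((χ ≡ φ) ⊃ ¬(φ ≡ χ)) ≡ (ψ ⊃ ψ)) ⊃ (((φ ⊃ ψ) ≡ φ) ≡ (ψ ⊃ ψ))) ⊃ ((¬(ψ ≡ (ψ ≡ χ)) ⊃ ((χ ≡ ψ) ⊃ ¬ψ)) ≡ ((¬ψ ⊃ (φ ≡ (φ ≡ φ))) ⊃ ¬((φ ≡ ψ) ≡ ψ))) = 4 ⊃ 1 = 1
¬(((((χ ≡ φ) ⊃ ¬(φ ≡ χ)) ≡ (ψ ⊃ ψ)) ⊃ (((φ ⊃ ψ) ≡ φ) ≡ (ψ ⊃ ψ))) ⊃ ((¬(ψ ≡ (ψ ≡ χ)) ⊃ ((χ ≡ ψ) ⊃ ¬ψ)) ≡ ((¬ψ ⊃ (φ ≡ (φ ≡ φ))) ⊃ ¬((φ ≡ ψ) ≡ ψ)))) = ¬1 = 3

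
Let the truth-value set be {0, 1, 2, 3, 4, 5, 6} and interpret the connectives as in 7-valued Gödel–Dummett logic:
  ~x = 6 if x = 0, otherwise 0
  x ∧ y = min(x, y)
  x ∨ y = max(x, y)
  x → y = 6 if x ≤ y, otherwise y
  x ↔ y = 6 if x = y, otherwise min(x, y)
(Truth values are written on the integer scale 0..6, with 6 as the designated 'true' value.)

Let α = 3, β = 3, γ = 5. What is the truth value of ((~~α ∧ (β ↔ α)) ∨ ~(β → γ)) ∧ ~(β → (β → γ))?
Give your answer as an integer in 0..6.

~α = ~3 = 0
~~α = ~0 = 6
β ↔ α = 3 ↔ 3 = 6
~~α ∧ (β ↔ α) = 6 ∧ 6 = 6
β → γ = 3 → 5 = 6
~(β → γ) = ~6 = 0
(~~α ∧ (β ↔ α)) ∨ ~(β → γ) = 6 ∨ 0 = 6
β → γ = 3 → 5 = 6
β → (β → γ) = 3 → 6 = 6
~(β → (β → γ)) = ~6 = 0
((~~α ∧ (β ↔ α)) ∨ ~(β → γ)) ∧ ~(β → (β → γ)) = 6 ∧ 0 = 0

0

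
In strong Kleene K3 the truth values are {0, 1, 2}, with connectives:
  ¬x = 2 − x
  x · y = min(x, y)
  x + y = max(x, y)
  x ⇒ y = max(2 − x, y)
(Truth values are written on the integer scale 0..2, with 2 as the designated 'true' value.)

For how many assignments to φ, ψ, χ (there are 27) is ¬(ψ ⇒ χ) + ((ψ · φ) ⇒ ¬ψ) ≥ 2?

value 2: 17 assignments (counts)
value 1: 9 assignments
value 0: 1 assignment
So 17 of the 27 assignments meet the threshold.

17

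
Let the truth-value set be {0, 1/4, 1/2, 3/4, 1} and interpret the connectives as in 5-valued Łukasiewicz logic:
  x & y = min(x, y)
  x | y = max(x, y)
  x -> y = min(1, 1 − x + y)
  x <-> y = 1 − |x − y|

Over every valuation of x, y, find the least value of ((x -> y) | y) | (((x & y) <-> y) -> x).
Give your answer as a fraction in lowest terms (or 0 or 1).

1/2

Take x = 1/2, y = 0:
x -> y = 1/2 -> 0 = 1/2
(x -> y) | y = 1/2 | 0 = 1/2
x & y = 1/2 & 0 = 0
(x & y) <-> y = 0 <-> 0 = 1
((x & y) <-> y) -> x = 1 -> 1/2 = 1/2
((x -> y) | y) | (((x & y) <-> y) -> x) = 1/2 | 1/2 = 1/2
No assignment yields a value below 1/2, so this is the minimum.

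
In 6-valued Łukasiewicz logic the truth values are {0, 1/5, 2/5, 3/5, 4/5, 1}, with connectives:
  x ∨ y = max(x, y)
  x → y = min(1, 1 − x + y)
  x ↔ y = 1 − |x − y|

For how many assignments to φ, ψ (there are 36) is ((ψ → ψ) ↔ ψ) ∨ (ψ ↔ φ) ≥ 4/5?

value 1: 11 assignments (counts)
value 4/5: 12 assignments (counts)
value 3/5: 7 assignments
value 2/5: 3 assignments
value 1/5: 2 assignments
value 0: 1 assignment
So 23 of the 36 assignments meet the threshold.

23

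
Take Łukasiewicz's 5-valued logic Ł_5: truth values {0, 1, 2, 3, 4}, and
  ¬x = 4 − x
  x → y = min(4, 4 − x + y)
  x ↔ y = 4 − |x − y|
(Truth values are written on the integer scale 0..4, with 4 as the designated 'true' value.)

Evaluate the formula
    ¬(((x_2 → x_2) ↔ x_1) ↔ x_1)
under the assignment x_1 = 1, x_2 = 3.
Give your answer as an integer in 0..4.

0

x_2 → x_2 = 3 → 3 = 4
(x_2 → x_2) ↔ x_1 = 4 ↔ 1 = 1
((x_2 → x_2) ↔ x_1) ↔ x_1 = 1 ↔ 1 = 4
¬(((x_2 → x_2) ↔ x_1) ↔ x_1) = ¬4 = 0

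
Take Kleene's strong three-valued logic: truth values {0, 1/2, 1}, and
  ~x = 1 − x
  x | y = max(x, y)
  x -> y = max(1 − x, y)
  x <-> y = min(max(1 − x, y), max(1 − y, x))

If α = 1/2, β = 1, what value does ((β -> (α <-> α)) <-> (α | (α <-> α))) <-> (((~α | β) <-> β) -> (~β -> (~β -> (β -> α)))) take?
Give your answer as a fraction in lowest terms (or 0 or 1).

α <-> α = 1/2 <-> 1/2 = 1/2
β -> (α <-> α) = 1 -> 1/2 = 1/2
α <-> α = 1/2 <-> 1/2 = 1/2
α | (α <-> α) = 1/2 | 1/2 = 1/2
(β -> (α <-> α)) <-> (α | (α <-> α)) = 1/2 <-> 1/2 = 1/2
~α = ~1/2 = 1/2
~α | β = 1/2 | 1 = 1
(~α | β) <-> β = 1 <-> 1 = 1
~β = ~1 = 0
~β = ~1 = 0
β -> α = 1 -> 1/2 = 1/2
~β -> (β -> α) = 0 -> 1/2 = 1
~β -> (~β -> (β -> α)) = 0 -> 1 = 1
((~α | β) <-> β) -> (~β -> (~β -> (β -> α))) = 1 -> 1 = 1
((β -> (α <-> α)) <-> (α | (α <-> α))) <-> (((~α | β) <-> β) -> (~β -> (~β -> (β -> α)))) = 1/2 <-> 1 = 1/2

1/2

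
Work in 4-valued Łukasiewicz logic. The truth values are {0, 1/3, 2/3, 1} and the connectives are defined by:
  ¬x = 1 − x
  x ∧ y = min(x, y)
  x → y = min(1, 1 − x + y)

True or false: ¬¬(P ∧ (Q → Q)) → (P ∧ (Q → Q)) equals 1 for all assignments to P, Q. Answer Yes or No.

P = 0, Q = 0 ↦ 1
P = 0, Q = 1/3 ↦ 1
P = 0, Q = 2/3 ↦ 1
P = 0, Q = 1 ↦ 1
P = 1/3, Q = 0 ↦ 1
P = 1/3, Q = 1/3 ↦ 1
P = 1/3, Q = 2/3 ↦ 1
P = 1/3, Q = 1 ↦ 1
P = 2/3, Q = 0 ↦ 1
P = 2/3, Q = 1/3 ↦ 1
P = 2/3, Q = 2/3 ↦ 1
P = 2/3, Q = 1 ↦ 1
P = 1, Q = 0 ↦ 1
P = 1, Q = 1/3 ↦ 1
P = 1, Q = 2/3 ↦ 1
P = 1, Q = 1 ↦ 1
Every assignment gives a value ≥ 1.

Yes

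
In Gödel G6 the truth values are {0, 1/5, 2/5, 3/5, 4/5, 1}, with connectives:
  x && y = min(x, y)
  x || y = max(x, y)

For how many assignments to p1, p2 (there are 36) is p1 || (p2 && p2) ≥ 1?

value 1: 11 assignments (counts)
value 4/5: 9 assignments
value 3/5: 7 assignments
value 2/5: 5 assignments
value 1/5: 3 assignments
value 0: 1 assignment
So 11 of the 36 assignments meet the threshold.

11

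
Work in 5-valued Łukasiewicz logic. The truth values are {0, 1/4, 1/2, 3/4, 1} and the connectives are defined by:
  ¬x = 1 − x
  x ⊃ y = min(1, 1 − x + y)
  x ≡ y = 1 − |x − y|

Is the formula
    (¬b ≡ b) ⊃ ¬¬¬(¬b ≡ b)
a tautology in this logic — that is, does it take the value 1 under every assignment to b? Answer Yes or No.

Counterexample: take b = 1/2.
¬b = ¬1/2 = 1/2
¬b ≡ b = 1/2 ≡ 1/2 = 1
¬b = ¬1/2 = 1/2
¬b ≡ b = 1/2 ≡ 1/2 = 1
¬(¬b ≡ b) = ¬1 = 0
¬¬(¬b ≡ b) = ¬0 = 1
¬¬¬(¬b ≡ b) = ¬1 = 0
(¬b ≡ b) ⊃ ¬¬¬(¬b ≡ b) = 1 ⊃ 0 = 0
This gives 0 ≠ 1.

No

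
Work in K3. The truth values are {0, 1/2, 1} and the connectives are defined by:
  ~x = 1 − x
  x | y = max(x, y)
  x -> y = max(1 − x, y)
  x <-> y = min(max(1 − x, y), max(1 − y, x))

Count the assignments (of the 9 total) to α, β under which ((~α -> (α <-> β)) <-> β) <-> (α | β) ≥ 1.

2

α = 0, β = 0 ↦ 1  ≥
α = 0, β = 1/2 ↦ 1/2  <
α = 0, β = 1 ↦ 0  <
α = 1/2, β = 0 ↦ 1/2  <
α = 1/2, β = 1/2 ↦ 1/2  <
α = 1/2, β = 1 ↦ 1/2  <
α = 1, β = 0 ↦ 0  <
α = 1, β = 1/2 ↦ 1/2  <
α = 1, β = 1 ↦ 1  ≥
So 2 of the 9 assignments meet the threshold.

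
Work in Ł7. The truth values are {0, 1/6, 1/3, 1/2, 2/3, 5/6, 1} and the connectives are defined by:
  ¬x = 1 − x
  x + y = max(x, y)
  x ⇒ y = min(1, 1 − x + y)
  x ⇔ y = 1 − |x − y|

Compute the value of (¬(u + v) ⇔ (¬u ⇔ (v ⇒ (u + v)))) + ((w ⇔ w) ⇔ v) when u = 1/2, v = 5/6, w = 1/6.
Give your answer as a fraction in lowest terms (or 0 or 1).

5/6

u + v = 1/2 + 5/6 = 5/6
¬(u + v) = ¬5/6 = 1/6
¬u = ¬1/2 = 1/2
u + v = 1/2 + 5/6 = 5/6
v ⇒ (u + v) = 5/6 ⇒ 5/6 = 1
¬u ⇔ (v ⇒ (u + v)) = 1/2 ⇔ 1 = 1/2
¬(u + v) ⇔ (¬u ⇔ (v ⇒ (u + v))) = 1/6 ⇔ 1/2 = 2/3
w ⇔ w = 1/6 ⇔ 1/6 = 1
(w ⇔ w) ⇔ v = 1 ⇔ 5/6 = 5/6
(¬(u + v) ⇔ (¬u ⇔ (v ⇒ (u + v)))) + ((w ⇔ w) ⇔ v) = 2/3 + 5/6 = 5/6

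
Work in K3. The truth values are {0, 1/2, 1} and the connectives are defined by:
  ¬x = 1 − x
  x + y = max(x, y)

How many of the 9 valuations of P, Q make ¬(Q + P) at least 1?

1

P = 0, Q = 0 ↦ 1  ≥
P = 0, Q = 1/2 ↦ 1/2  <
P = 0, Q = 1 ↦ 0  <
P = 1/2, Q = 0 ↦ 1/2  <
P = 1/2, Q = 1/2 ↦ 1/2  <
P = 1/2, Q = 1 ↦ 0  <
P = 1, Q = 0 ↦ 0  <
P = 1, Q = 1/2 ↦ 0  <
P = 1, Q = 1 ↦ 0  <
So 1 of the 9 assignments meets the threshold.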